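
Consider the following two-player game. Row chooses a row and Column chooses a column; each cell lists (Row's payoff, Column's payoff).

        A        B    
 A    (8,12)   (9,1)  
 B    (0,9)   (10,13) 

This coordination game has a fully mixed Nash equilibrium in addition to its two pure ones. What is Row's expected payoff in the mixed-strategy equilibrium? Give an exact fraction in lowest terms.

80/9

Column mixes with probability q on A, chosen so Row is indifferent: 8q + 9(1−q) = 0q + 10(1−q) gives q = 1/9.
Row's expected payoff (from either row, since indifferent) is 8·1/9 + 9·8/9 = 80/9.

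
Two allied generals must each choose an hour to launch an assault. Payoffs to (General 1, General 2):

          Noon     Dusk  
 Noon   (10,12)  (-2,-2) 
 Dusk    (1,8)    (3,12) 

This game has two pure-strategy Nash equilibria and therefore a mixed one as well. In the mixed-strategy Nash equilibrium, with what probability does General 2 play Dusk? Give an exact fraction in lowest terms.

9/14

General 2's mix q on Noon must make General 1 indifferent between Noon and Dusk.
General 1's payoff from Noon: 10q + (-2)(1−q). From Dusk: 1q + 3(1−q).
Set equal: 9q = 5(1−q) → q = 5/14.
Probability on Dusk is 1 − 5/14 = 9/14.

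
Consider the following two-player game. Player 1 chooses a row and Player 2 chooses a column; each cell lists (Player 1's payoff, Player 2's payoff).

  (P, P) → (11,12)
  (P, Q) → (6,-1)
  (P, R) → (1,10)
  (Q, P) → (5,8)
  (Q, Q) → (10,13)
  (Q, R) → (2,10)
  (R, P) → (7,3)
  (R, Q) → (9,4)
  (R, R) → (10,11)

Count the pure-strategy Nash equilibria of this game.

Both P: Player 1 gets 11 (best alternative 7); Player 2 gets 12 (best alternative 10). Neither deviates — NE.
Both Q: Player 1 gets 10 (best alternative 9); Player 2 gets 13 (best alternative 10). Neither deviates — NE.
Both R: Player 1 gets 10 (best alternative 2); Player 2 gets 11 (best alternative 4). Neither deviates — NE.
(R, P) is not a NE: Player 1 would switch to P (11 > 7).
No other cell survives both best-response checks, so there are 3 pure NE.

3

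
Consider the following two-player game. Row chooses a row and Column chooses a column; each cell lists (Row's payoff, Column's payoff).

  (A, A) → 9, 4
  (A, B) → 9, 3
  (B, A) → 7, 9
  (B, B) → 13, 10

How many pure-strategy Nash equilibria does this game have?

2

Both A: Row gets 9 (best alternative 7); Column gets 4 (best alternative 3). Neither deviates — NE.
Both B: Row gets 13 (best alternative 9); Column gets 10 (best alternative 9). Neither deviates — NE.
(A, B) is not a NE: Row would switch to B (13 > 9).
No other cell survives both best-response checks, so there are 2 pure NE.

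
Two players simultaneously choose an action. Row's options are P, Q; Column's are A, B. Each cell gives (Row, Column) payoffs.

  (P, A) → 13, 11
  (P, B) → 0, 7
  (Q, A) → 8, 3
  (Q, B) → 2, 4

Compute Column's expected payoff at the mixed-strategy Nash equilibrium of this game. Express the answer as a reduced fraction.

23/5

Row mixes with probability p on P, chosen so Column is indifferent: 11p + 3(1−p) = 7p + 4(1−p) gives p = 1/5.
Column's expected payoff is 11·1/5 + 3·4/5 = 23/5.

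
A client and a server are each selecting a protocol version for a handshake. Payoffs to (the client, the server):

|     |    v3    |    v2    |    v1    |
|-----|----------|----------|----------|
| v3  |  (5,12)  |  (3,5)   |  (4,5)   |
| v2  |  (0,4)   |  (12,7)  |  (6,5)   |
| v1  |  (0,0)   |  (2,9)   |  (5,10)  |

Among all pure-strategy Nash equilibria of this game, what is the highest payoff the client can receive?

12

Both v3 is a pure NE (the client: 5 ≥ 0; the server: 12 ≥ 5). The client gets 5.
Both v2 is a pure NE (the client: 12 ≥ 3; the server: 7 ≥ 5). The client gets 12.
Every other cell has a profitable deviation for at least one player. Highest of {5, 12} is 12.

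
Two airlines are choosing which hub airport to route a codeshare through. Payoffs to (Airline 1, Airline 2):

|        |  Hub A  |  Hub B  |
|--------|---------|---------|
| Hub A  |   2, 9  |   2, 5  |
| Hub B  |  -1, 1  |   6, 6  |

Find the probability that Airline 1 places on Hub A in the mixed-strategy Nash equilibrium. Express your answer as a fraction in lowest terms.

Airline 1's mix p on Hub A must make Airline 2 indifferent between Hub A and Hub B.
Airline 2's payoff from Hub A: 9p + 1(1−p). From Hub B: 5p + 6(1−p).
Set equal: 4p = 5(1−p) → p = 5/9.

5/9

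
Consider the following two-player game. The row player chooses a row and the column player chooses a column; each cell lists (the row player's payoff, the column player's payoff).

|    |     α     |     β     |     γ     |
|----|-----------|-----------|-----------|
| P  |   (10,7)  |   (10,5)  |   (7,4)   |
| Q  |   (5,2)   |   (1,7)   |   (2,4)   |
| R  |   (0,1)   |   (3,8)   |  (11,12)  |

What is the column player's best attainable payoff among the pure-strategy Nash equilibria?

(P, α) is a pure NE (the row player: 10 ≥ 5; the column player: 7 ≥ 5). The column player gets 7.
(R, γ) is a pure NE (the row player: 11 ≥ 7; the column player: 12 ≥ 8). The column player gets 12.
Every other cell has a profitable deviation for at least one player. Highest of {7, 12} is 12.

12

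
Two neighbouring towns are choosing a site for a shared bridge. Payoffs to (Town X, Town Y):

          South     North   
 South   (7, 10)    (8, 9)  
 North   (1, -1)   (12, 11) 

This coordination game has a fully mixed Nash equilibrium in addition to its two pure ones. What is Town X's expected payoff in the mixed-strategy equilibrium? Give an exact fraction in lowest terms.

Town Y mixes with probability q on South, chosen so Town X is indifferent: 7q + 8(1−q) = 1q + 12(1−q) gives q = 2/5.
Town X's expected payoff (from either row, since indifferent) is 7·2/5 + 8·3/5 = 38/5.

38/5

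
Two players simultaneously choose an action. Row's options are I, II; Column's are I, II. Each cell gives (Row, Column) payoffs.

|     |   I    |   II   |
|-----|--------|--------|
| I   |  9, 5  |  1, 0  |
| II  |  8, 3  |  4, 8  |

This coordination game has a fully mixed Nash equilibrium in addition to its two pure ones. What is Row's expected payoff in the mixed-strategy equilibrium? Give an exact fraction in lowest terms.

Column mixes with probability q on I, chosen so Row is indifferent: 9q + 1(1−q) = 8q + 4(1−q) gives q = 3/4.
Row's expected payoff (from either row, since indifferent) is 9·3/4 + 1·1/4 = 7.

7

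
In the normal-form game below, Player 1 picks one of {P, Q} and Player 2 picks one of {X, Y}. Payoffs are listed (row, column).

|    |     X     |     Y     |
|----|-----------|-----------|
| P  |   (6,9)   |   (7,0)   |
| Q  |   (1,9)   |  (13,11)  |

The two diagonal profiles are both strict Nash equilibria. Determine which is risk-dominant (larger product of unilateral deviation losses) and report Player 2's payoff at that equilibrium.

9

At (P, X): Player 1 loses 6 − 1 = 5 by deviating; Player 2 loses 9 − 0 = 9. Product = 5·9 = 45.
At (Q, Y): Player 1 loses 13 − 7 = 6 by deviating; Player 2 loses 11 − 9 = 2. Product = 6·2 = 12.
45 > 12, so (P, X) is risk-dominant. Player 2's payoff there is 9.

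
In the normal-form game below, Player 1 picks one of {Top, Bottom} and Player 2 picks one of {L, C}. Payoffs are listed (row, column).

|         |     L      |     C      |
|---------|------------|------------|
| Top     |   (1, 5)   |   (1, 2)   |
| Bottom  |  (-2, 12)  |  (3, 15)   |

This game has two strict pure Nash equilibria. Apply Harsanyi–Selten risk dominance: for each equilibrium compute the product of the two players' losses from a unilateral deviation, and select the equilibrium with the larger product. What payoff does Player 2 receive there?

5

At (Top, L): Player 1 loses 1 − (-2) = 3 by deviating; Player 2 loses 5 − 2 = 3. Product = 3·3 = 9.
At (Bottom, C): Player 1 loses 3 − 1 = 2 by deviating; Player 2 loses 15 − 12 = 3. Product = 2·3 = 6.
9 > 6, so (Top, L) is risk-dominant. Player 2's payoff there is 5.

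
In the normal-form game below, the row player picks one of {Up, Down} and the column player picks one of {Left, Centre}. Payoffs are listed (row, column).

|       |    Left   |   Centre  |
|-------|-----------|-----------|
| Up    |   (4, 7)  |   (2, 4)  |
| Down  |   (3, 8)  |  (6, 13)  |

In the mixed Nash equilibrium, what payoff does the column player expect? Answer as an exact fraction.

The row player mixes with probability p on Up, chosen so the column player is indifferent: 7p + 8(1−p) = 4p + 13(1−p) gives p = 5/8.
The column player's expected payoff is 7·5/8 + 8·3/8 = 59/8.

59/8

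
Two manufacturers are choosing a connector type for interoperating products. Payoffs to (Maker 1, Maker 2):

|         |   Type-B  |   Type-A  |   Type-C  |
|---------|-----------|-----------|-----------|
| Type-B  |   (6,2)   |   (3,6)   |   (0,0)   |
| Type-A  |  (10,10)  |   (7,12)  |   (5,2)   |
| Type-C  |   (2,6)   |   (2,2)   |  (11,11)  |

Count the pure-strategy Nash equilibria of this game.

2

Both Type-A: Maker 1 gets 7 (best alternative 3); Maker 2 gets 12 (best alternative 10). Neither deviates — NE.
Both Type-C: Maker 1 gets 11 (best alternative 5); Maker 2 gets 11 (best alternative 6). Neither deviates — NE.
Both Type-B is not a NE: Maker 1 would switch to Type-A (10 > 6).
No other cell survives both best-response checks, so there are 2 pure NE.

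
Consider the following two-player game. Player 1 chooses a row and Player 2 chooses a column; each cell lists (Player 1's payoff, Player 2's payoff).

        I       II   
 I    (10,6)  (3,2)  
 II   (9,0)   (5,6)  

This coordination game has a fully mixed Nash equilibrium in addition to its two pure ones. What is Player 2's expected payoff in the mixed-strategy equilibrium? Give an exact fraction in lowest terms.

18/5

Player 1 mixes with probability p on I, chosen so Player 2 is indifferent: 6p + 0(1−p) = 2p + 6(1−p) gives p = 3/5.
Player 2's expected payoff is 6·3/5 + 0·2/5 = 18/5.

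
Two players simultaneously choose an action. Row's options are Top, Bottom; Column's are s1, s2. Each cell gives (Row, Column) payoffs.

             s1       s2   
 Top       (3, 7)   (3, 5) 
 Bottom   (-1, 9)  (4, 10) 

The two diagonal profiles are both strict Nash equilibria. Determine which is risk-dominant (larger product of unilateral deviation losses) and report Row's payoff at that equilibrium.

At (Top, s1): Row loses 3 − (-1) = 4 by deviating; Column loses 7 − 5 = 2. Product = 4·2 = 8.
At (Bottom, s2): Row loses 4 − 3 = 1 by deviating; Column loses 10 − 9 = 1. Product = 1·1 = 1.
8 > 1, so (Top, s1) is risk-dominant. Row's payoff there is 3.

3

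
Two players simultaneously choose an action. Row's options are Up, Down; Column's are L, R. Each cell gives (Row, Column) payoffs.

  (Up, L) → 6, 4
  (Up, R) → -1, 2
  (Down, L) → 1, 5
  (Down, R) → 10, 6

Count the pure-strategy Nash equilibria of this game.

(Up, L): Row gets 6 (best alternative 1); Column gets 4 (best alternative 2). Neither deviates — NE.
(Down, R): Row gets 10 (best alternative -1); Column gets 6 (best alternative 5). Neither deviates — NE.
(Up, R) is not a NE: Row would switch to Down (10 > -1).
No other cell survives both best-response checks, so there are 2 pure NE.

2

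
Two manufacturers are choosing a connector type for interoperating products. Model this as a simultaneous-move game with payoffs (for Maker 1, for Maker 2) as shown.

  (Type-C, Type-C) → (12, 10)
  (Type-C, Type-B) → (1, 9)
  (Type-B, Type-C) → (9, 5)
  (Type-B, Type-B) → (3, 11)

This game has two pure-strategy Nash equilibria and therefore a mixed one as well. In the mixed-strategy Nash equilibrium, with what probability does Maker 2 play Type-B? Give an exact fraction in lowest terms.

3/5

Maker 2's mix q on Type-C must make Maker 1 indifferent between Type-C and Type-B.
Maker 1's payoff from Type-C: 12q + 1(1−q). From Type-B: 9q + 3(1−q).
Set equal: 3q = 2(1−q) → q = 2/5.
Probability on Type-B is 1 − 2/5 = 3/5.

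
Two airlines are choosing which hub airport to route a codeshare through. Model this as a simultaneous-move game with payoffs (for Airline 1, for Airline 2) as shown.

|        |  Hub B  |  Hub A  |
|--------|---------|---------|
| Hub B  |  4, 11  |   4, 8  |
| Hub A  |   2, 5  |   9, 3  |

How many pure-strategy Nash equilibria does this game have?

1

Both Hub B: Airline 1 gets 4 (best alternative 2); Airline 2 gets 11 (best alternative 8). Neither deviates — NE.
Both Hub A is not a NE: Airline 2 would switch to Hub B (5 > 3).
No other cell survives both best-response checks, so there is 1 pure NE.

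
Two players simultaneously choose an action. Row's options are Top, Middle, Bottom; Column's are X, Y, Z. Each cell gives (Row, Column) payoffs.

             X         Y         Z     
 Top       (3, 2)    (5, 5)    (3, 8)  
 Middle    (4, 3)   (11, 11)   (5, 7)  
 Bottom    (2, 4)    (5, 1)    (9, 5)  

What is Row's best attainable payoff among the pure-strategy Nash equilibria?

(Middle, Y) is a pure NE (Row: 11 ≥ 5; Column: 11 ≥ 7). Row gets 11.
(Bottom, Z) is a pure NE (Row: 9 ≥ 5; Column: 5 ≥ 4). Row gets 9.
Every other cell has a profitable deviation for at least one player. Highest of {11, 9} is 11.

11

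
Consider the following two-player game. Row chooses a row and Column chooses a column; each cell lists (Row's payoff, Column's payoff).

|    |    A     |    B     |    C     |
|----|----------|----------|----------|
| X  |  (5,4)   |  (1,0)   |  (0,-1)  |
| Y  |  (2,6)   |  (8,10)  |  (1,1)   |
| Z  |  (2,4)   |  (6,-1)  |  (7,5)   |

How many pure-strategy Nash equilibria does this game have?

(X, A): Row gets 5 (best alternative 2); Column gets 4 (best alternative 0). Neither deviates — NE.
(Y, B): Row gets 8 (best alternative 6); Column gets 10 (best alternative 6). Neither deviates — NE.
(Z, C): Row gets 7 (best alternative 1); Column gets 5 (best alternative 4). Neither deviates — NE.
(Y, C) is not a NE: Row would switch to Z (7 > 1).
No other cell survives both best-response checks, so there are 3 pure NE.

3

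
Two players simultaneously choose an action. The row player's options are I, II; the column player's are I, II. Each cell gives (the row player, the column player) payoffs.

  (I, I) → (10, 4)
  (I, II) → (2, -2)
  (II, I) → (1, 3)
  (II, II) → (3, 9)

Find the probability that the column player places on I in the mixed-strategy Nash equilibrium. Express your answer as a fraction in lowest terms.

The column player's mix q on I must make the row player indifferent between I and II.
The row player's payoff from I: 10q + 2(1−q). From II: 1q + 3(1−q).
Set equal: 9q = 1(1−q) → q = 1/10.

1/10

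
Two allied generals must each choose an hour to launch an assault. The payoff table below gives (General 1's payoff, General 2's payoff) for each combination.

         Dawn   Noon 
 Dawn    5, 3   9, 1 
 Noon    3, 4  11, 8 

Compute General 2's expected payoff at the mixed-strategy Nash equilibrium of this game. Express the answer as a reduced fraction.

10/3

General 1 mixes with probability p on Dawn, chosen so General 2 is indifferent: 3p + 4(1−p) = 1p + 8(1−p) gives p = 2/3.
General 2's expected payoff is 3·2/3 + 4·1/3 = 10/3.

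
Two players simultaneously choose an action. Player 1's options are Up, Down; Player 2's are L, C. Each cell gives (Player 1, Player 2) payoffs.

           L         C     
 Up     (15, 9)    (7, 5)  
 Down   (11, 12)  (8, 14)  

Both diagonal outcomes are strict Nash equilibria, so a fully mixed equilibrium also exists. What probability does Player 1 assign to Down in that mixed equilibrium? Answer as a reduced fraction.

Player 1's mix p on Up must make Player 2 indifferent between L and C.
Player 2's payoff from L: 9p + 12(1−p). From C: 5p + 14(1−p).
Set equal: 4p = 2(1−p) → p = 2/6 = 1/3.
Probability on Down is 1 − 1/3 = 2/3.

2/3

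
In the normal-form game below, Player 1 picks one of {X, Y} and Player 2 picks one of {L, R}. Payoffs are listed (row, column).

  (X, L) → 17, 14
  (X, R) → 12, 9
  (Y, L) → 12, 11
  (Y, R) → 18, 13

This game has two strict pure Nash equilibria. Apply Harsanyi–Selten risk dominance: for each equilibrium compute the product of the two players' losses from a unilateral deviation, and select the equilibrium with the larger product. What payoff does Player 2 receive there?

14

At (X, L): Player 1 loses 17 − 12 = 5 by deviating; Player 2 loses 14 − 9 = 5. Product = 5·5 = 25.
At (Y, R): Player 1 loses 18 − 12 = 6 by deviating; Player 2 loses 13 − 11 = 2. Product = 6·2 = 12.
25 > 12, so (X, L) is risk-dominant. Player 2's payoff there is 14.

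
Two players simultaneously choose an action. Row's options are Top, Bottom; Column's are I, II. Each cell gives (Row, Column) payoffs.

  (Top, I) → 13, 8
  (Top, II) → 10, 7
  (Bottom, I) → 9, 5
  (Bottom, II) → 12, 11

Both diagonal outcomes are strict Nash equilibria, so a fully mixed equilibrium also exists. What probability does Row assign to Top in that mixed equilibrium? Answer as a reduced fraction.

6/7

Row's mix p on Top must make Column indifferent between I and II.
Column's payoff from I: 8p + 5(1−p). From II: 7p + 11(1−p).
Set equal: 1p = 6(1−p) → p = 6/7.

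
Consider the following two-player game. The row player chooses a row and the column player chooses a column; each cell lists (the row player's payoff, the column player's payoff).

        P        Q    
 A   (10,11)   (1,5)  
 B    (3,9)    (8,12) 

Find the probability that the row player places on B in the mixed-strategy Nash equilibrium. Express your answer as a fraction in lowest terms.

2/3

The row player's mix p on A must make the column player indifferent between P and Q.
The column player's payoff from P: 11p + 9(1−p). From Q: 5p + 12(1−p).
Set equal: 6p = 3(1−p) → p = 3/9 = 1/3.
Probability on B is 1 − 1/3 = 2/3.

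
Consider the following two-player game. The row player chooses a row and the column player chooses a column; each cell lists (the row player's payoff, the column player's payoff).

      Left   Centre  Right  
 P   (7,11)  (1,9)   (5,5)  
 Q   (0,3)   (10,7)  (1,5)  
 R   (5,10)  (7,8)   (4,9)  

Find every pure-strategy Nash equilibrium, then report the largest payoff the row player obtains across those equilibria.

(P, Left) is a pure NE (the row player: 7 ≥ 5; the column player: 11 ≥ 9). The row player gets 7.
(Q, Centre) is a pure NE (the row player: 10 ≥ 7; the column player: 7 ≥ 5). The row player gets 10.
Every other cell has a profitable deviation for at least one player. Highest of {7, 10} is 10.

10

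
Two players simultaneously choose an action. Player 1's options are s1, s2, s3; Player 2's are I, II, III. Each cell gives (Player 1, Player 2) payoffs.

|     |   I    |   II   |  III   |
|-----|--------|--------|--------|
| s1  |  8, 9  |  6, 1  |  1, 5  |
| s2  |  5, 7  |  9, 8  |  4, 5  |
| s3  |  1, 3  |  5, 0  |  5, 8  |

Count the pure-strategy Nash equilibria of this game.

(s1, I): Player 1 gets 8 (best alternative 5); Player 2 gets 9 (best alternative 5). Neither deviates — NE.
(s2, II): Player 1 gets 9 (best alternative 6); Player 2 gets 8 (best alternative 7). Neither deviates — NE.
(s3, III): Player 1 gets 5 (best alternative 4); Player 2 gets 8 (best alternative 3). Neither deviates — NE.
(s2, I) is not a NE: Player 1 would switch to s1 (8 > 5).
No other cell survives both best-response checks, so there are 3 pure NE.

3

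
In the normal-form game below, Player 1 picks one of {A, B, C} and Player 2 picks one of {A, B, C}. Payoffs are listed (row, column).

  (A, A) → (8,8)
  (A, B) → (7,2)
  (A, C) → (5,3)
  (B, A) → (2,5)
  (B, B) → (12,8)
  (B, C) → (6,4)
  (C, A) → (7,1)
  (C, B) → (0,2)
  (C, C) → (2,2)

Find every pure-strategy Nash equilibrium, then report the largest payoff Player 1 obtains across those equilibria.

12

Both A is a pure NE (Player 1: 8 ≥ 7; Player 2: 8 ≥ 3). Player 1 gets 8.
Both B is a pure NE (Player 1: 12 ≥ 7; Player 2: 8 ≥ 5). Player 1 gets 12.
Every other cell has a profitable deviation for at least one player. Highest of {8, 12} is 12.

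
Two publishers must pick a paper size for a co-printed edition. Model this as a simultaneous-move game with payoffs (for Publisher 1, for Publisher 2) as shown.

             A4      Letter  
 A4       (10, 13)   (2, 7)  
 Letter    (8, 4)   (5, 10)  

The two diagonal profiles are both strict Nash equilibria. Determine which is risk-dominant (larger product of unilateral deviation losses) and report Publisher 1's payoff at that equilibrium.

5

At both A4: Publisher 1 loses 10 − 8 = 2 by deviating; Publisher 2 loses 13 − 7 = 6. Product = 2·6 = 12.
At both Letter: Publisher 1 loses 5 − 2 = 3 by deviating; Publisher 2 loses 10 − 4 = 6. Product = 3·6 = 18.
18 > 12, so both Letter is risk-dominant. Publisher 1's payoff there is 5.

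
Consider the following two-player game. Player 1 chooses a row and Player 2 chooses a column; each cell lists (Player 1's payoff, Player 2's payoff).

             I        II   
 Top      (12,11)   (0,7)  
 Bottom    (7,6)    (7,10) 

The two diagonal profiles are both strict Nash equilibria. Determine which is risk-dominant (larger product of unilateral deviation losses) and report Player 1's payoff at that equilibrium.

At (Top, I): Player 1 loses 12 − 7 = 5 by deviating; Player 2 loses 11 − 7 = 4. Product = 5·4 = 20.
At (Bottom, II): Player 1 loses 7 − 0 = 7 by deviating; Player 2 loses 10 − 6 = 4. Product = 7·4 = 28.
28 > 20, so (Bottom, II) is risk-dominant. Player 1's payoff there is 7.

7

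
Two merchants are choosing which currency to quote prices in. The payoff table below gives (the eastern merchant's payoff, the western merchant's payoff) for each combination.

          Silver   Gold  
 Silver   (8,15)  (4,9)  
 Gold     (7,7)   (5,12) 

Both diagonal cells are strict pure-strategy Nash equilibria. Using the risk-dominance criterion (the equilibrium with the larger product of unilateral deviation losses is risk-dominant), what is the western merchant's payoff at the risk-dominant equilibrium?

At both Silver: the eastern merchant loses 8 − 7 = 1 by deviating; the western merchant loses 15 − 9 = 6. Product = 1·6 = 6.
At both Gold: the eastern merchant loses 5 − 4 = 1 by deviating; the western merchant loses 12 − 7 = 5. Product = 1·5 = 5.
6 > 5, so both Silver is risk-dominant. The western merchant's payoff there is 15.

15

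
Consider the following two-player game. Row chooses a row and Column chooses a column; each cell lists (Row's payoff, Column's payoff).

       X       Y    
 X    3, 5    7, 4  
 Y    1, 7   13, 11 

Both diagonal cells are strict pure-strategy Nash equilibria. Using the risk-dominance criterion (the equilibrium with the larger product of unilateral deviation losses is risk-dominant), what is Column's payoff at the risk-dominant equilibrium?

At both X: Row loses 3 − 1 = 2 by deviating; Column loses 5 − 4 = 1. Product = 2·1 = 2.
At both Y: Row loses 13 − 7 = 6 by deviating; Column loses 11 − 7 = 4. Product = 6·4 = 24.
24 > 2, so both Y is risk-dominant. Column's payoff there is 11.

11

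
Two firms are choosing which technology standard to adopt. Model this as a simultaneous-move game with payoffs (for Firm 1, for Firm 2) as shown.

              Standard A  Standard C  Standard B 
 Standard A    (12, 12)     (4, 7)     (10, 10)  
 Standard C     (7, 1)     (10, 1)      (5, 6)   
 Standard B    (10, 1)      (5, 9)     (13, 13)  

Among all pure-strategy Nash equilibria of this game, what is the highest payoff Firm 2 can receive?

Both Standard A is a pure NE (Firm 1: 12 ≥ 10; Firm 2: 12 ≥ 10). Firm 2 gets 12.
Both Standard B is a pure NE (Firm 1: 13 ≥ 10; Firm 2: 13 ≥ 9). Firm 2 gets 13.
Every other cell has a profitable deviation for at least one player. Highest of {12, 13} is 13.

13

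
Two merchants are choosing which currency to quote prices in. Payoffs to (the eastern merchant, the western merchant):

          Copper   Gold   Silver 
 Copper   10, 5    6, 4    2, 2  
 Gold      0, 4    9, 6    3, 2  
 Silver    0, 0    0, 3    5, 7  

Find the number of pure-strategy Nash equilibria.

3

Both Copper: the eastern merchant gets 10 (best alternative 0); the western merchant gets 5 (best alternative 4). Neither deviates — NE.
Both Gold: the eastern merchant gets 9 (best alternative 6); the western merchant gets 6 (best alternative 4). Neither deviates — NE.
Both Silver: the eastern merchant gets 5 (best alternative 3); the western merchant gets 7 (best alternative 3). Neither deviates — NE.
(Silver, Gold) is not a NE: the eastern merchant would switch to Gold (9 > 0).
No other cell survives both best-response checks, so there are 3 pure NE.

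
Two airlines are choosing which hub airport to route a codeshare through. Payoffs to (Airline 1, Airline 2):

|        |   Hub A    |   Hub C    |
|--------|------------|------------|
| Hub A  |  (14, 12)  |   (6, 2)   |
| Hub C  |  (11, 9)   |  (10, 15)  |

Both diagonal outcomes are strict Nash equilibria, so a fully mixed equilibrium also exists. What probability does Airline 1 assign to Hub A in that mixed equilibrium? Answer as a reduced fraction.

Airline 1's mix p on Hub A must make Airline 2 indifferent between Hub A and Hub C.
Airline 2's payoff from Hub A: 12p + 9(1−p). From Hub C: 2p + 15(1−p).
Set equal: 10p = 6(1−p) → p = 6/16 = 3/8.

3/8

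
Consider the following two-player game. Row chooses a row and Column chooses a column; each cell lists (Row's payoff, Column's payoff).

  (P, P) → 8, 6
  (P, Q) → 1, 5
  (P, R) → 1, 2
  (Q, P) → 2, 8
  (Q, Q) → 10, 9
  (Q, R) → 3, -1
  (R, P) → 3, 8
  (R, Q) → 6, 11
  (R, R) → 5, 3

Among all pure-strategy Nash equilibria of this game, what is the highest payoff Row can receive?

Both P is a pure NE (Row: 8 ≥ 3; Column: 6 ≥ 5). Row gets 8.
Both Q is a pure NE (Row: 10 ≥ 6; Column: 9 ≥ 8). Row gets 10.
Every other cell has a profitable deviation for at least one player. Highest of {8, 10} is 10.

10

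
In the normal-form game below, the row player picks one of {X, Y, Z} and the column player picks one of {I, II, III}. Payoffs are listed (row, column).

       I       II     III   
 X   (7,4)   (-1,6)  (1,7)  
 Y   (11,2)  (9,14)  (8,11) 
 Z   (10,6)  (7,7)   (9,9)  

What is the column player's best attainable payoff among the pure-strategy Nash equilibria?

(Y, II) is a pure NE (the row player: 9 ≥ 7; the column player: 14 ≥ 11). The column player gets 14.
(Z, III) is a pure NE (the row player: 9 ≥ 8; the column player: 9 ≥ 7). The column player gets 9.
Every other cell has a profitable deviation for at least one player. Highest of {14, 9} is 14.

14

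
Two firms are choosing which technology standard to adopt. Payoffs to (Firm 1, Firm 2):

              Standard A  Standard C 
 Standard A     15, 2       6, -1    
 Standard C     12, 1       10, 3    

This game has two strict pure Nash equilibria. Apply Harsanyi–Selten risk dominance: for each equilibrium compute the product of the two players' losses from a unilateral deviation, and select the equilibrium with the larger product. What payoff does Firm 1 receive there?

15

At both Standard A: Firm 1 loses 15 − 12 = 3 by deviating; Firm 2 loses 2 − (-1) = 3. Product = 3·3 = 9.
At both Standard C: Firm 1 loses 10 − 6 = 4 by deviating; Firm 2 loses 3 − 1 = 2. Product = 4·2 = 8.
9 > 8, so both Standard A is risk-dominant. Firm 1's payoff there is 15.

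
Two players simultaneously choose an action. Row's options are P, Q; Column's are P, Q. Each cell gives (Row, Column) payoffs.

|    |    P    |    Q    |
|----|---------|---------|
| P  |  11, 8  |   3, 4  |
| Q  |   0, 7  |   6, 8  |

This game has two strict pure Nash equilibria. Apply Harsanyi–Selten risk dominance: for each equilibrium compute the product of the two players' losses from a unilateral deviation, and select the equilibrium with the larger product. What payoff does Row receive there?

At both P: Row loses 11 − 0 = 11 by deviating; Column loses 8 − 4 = 4. Product = 11·4 = 44.
At both Q: Row loses 6 − 3 = 3 by deviating; Column loses 8 − 7 = 1. Product = 3·1 = 3.
44 > 3, so both P is risk-dominant. Row's payoff there is 11.

11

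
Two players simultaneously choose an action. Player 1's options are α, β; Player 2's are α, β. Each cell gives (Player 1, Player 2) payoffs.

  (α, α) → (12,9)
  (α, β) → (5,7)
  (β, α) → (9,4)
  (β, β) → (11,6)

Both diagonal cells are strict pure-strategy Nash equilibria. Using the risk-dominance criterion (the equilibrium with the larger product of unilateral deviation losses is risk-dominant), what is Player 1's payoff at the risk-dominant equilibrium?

At both α: Player 1 loses 12 − 9 = 3 by deviating; Player 2 loses 9 − 7 = 2. Product = 3·2 = 6.
At both β: Player 1 loses 11 − 5 = 6 by deviating; Player 2 loses 6 − 4 = 2. Product = 6·2 = 12.
12 > 6, so both β is risk-dominant. Player 1's payoff there is 11.

11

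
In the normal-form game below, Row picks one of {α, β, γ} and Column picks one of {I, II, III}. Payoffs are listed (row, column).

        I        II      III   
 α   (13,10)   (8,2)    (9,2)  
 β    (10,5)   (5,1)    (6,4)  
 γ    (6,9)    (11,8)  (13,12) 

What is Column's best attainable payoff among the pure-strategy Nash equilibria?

(α, I) is a pure NE (Row: 13 ≥ 10; Column: 10 ≥ 2). Column gets 10.
(γ, III) is a pure NE (Row: 13 ≥ 9; Column: 12 ≥ 9). Column gets 12.
Every other cell has a profitable deviation for at least one player. Highest of {10, 12} is 12.

12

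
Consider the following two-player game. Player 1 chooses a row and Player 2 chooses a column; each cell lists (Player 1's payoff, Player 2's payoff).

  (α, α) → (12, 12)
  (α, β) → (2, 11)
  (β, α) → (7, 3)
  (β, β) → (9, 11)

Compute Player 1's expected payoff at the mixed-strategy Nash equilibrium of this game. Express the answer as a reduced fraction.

Player 2 mixes with probability q on α, chosen so Player 1 is indifferent: 12q + 2(1−q) = 7q + 9(1−q) gives q = 7/12.
Player 1's expected payoff (from either row, since indifferent) is 12·7/12 + 2·5/12 = 47/6.

47/6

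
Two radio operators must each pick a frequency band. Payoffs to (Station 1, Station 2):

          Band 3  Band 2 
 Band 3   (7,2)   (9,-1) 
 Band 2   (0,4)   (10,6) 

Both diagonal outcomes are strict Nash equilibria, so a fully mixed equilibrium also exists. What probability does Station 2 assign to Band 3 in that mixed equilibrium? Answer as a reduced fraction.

Station 2's mix q on Band 3 must make Station 1 indifferent between Band 3 and Band 2.
Station 1's payoff from Band 3: 7q + 9(1−q). From Band 2: 0q + 10(1−q).
Set equal: 7q = 1(1−q) → q = 1/8.

1/8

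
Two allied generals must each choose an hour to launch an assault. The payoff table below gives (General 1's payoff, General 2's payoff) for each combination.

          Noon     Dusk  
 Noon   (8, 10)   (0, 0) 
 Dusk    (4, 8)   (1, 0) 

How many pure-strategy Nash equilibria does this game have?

Both Noon: General 1 gets 8 (best alternative 4); General 2 gets 10 (best alternative 0). Neither deviates — NE.
Both Dusk is not a NE: General 2 would switch to Noon (8 > 0).
No other cell survives both best-response checks, so there is 1 pure NE.

1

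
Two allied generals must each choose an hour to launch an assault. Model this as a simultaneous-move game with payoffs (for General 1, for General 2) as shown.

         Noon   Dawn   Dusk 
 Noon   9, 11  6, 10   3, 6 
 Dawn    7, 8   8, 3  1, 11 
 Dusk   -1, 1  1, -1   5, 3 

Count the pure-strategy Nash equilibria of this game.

Both Noon: General 1 gets 9 (best alternative 7); General 2 gets 11 (best alternative 10). Neither deviates — NE.
Both Dusk: General 1 gets 5 (best alternative 3); General 2 gets 3 (best alternative 1). Neither deviates — NE.
Both Dawn is not a NE: General 2 would switch to Dusk (11 > 3).
No other cell survives both best-response checks, so there are 2 pure NE.

2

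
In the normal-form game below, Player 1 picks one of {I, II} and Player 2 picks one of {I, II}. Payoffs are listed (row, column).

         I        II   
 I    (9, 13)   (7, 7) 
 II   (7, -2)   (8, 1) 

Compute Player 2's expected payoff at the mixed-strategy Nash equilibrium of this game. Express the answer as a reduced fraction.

3

Player 1 mixes with probability p on I, chosen so Player 2 is indifferent: 13p + (-2)(1−p) = 7p + 1(1−p) gives p = 1/3.
Player 2's expected payoff is 13·1/3 + (-2)·2/3 = 3.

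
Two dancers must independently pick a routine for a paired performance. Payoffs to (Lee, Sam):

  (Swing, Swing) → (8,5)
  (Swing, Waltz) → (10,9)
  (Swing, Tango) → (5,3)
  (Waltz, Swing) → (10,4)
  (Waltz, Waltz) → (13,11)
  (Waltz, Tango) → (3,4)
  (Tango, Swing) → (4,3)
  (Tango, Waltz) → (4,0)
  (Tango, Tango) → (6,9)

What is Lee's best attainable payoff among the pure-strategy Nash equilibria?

13

Both Waltz is a pure NE (Lee: 13 ≥ 10; Sam: 11 ≥ 4). Lee gets 13.
Both Tango is a pure NE (Lee: 6 ≥ 5; Sam: 9 ≥ 3). Lee gets 6.
Every other cell has a profitable deviation for at least one player. Highest of {13, 6} is 13.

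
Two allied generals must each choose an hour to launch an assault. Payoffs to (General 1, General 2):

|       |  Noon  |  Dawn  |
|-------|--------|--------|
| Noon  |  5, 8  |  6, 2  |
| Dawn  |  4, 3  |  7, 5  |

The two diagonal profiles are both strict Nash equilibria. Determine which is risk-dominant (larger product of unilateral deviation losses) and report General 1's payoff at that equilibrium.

5

At both Noon: General 1 loses 5 − 4 = 1 by deviating; General 2 loses 8 − 2 = 6. Product = 1·6 = 6.
At both Dawn: General 1 loses 7 − 6 = 1 by deviating; General 2 loses 5 − 3 = 2. Product = 1·2 = 2.
6 > 2, so both Noon is risk-dominant. General 1's payoff there is 5.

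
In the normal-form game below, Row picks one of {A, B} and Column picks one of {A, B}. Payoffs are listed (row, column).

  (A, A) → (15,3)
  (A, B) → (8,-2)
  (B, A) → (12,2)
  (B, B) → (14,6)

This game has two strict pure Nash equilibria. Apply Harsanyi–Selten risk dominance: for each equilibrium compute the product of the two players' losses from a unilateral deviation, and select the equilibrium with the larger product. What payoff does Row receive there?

At both A: Row loses 15 − 12 = 3 by deviating; Column loses 3 − (-2) = 5. Product = 3·5 = 15.
At both B: Row loses 14 − 8 = 6 by deviating; Column loses 6 − 2 = 4. Product = 6·4 = 24.
24 > 15, so both B is risk-dominant. Row's payoff there is 14.

14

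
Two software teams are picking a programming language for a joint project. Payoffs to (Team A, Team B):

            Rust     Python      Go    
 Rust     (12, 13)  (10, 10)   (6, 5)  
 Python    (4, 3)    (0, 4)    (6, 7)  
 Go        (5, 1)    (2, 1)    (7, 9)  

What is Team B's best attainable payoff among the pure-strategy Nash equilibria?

Both Rust is a pure NE (Team A: 12 ≥ 5; Team B: 13 ≥ 10). Team B gets 13.
Both Go is a pure NE (Team A: 7 ≥ 6; Team B: 9 ≥ 1). Team B gets 9.
Every other cell has a profitable deviation for at least one player. Highest of {13, 9} is 13.

13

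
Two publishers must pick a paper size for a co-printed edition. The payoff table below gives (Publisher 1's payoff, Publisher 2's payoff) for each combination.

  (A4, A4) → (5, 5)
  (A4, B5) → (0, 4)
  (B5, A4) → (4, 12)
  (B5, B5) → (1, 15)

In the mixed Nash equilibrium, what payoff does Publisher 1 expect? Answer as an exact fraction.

Publisher 2 mixes with probability q on A4, chosen so Publisher 1 is indifferent: 5q + 0(1−q) = 4q + 1(1−q) gives q = 1/2.
Publisher 1's expected payoff (from either row, since indifferent) is 5·1/2 + 0·1/2 = 5/2.

5/2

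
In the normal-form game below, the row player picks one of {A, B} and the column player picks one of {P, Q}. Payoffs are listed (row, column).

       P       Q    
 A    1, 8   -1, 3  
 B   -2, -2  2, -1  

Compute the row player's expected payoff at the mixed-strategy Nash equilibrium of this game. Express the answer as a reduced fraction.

0

The column player mixes with probability q on P, chosen so the row player is indifferent: 1q + (-1)(1−q) = (-2)q + 2(1−q) gives q = 1/2.
The row player's expected payoff (from either row, since indifferent) is 1·1/2 + (-1)·1/2 = 0.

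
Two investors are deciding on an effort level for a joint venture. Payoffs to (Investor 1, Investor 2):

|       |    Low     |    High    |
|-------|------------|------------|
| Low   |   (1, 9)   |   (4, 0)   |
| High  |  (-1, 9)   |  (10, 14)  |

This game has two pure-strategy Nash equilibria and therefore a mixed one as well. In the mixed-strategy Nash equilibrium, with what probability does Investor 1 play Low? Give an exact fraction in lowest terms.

Investor 1's mix p on Low must make Investor 2 indifferent between Low and High.
Investor 2's payoff from Low: 9p + 9(1−p). From High: 0p + 14(1−p).
Set equal: 9p = 5(1−p) → p = 5/14.

5/14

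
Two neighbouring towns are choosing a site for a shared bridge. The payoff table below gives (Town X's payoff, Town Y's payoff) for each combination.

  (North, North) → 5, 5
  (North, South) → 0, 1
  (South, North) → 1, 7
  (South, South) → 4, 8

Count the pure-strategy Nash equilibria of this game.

2

Both North: Town X gets 5 (best alternative 1); Town Y gets 5 (best alternative 1). Neither deviates — NE.
Both South: Town X gets 4 (best alternative 0); Town Y gets 8 (best alternative 7). Neither deviates — NE.
(North, South) is not a NE: Town X would switch to South (4 > 0).
No other cell survives both best-response checks, so there are 2 pure NE.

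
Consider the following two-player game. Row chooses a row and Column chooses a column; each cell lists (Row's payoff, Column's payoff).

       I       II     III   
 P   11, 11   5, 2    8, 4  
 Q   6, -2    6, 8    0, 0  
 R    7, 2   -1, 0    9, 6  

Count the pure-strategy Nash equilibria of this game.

3

(P, I): Row gets 11 (best alternative 7); Column gets 11 (best alternative 4). Neither deviates — NE.
(Q, II): Row gets 6 (best alternative 5); Column gets 8 (best alternative 0). Neither deviates — NE.
(R, III): Row gets 9 (best alternative 8); Column gets 6 (best alternative 2). Neither deviates — NE.
(P, II) is not a NE: Row would switch to Q (6 > 5).
No other cell survives both best-response checks, so there are 3 pure NE.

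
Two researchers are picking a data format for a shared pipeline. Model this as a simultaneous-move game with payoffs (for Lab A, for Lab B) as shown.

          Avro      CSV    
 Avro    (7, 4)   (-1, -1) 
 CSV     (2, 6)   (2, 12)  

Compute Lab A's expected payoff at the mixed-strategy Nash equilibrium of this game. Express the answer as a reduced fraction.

Lab B mixes with probability q on Avro, chosen so Lab A is indifferent: 7q + (-1)(1−q) = 2q + 2(1−q) gives q = 3/8.
Lab A's expected payoff (from either row, since indifferent) is 7·3/8 + (-1)·5/8 = 2.

2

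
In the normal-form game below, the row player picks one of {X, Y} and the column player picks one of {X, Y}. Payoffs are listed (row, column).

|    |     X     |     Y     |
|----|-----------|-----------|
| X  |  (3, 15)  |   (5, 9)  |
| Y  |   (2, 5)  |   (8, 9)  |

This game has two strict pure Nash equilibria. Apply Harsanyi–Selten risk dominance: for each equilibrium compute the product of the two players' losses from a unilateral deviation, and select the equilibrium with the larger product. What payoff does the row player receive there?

8

At both X: the row player loses 3 − 2 = 1 by deviating; the column player loses 15 − 9 = 6. Product = 1·6 = 6.
At both Y: the row player loses 8 − 5 = 3 by deviating; the column player loses 9 − 5 = 4. Product = 3·4 = 12.
12 > 6, so both Y is risk-dominant. The row player's payoff there is 8.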